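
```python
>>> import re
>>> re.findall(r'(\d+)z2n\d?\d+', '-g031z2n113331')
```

['031']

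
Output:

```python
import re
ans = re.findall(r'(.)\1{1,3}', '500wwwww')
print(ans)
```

['0', 'w']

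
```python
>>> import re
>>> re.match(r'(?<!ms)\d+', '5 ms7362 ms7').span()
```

`match` is anchored at position 0; if the pattern doesn't fit there, it returns None.
The match spans [0:1] → '5'.

(0, 1)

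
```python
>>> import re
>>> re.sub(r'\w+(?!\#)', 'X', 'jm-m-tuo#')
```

'X-X-Xo#'

The negative lookaround is zero-width — it rules out positions where the adjacent text would match, without consuming anything.
Matches: at [0:2] → 'jm'; at [3:4] → 'm'; at [5:7] → 'tu'.
Every occurrence is swapped for 'X'.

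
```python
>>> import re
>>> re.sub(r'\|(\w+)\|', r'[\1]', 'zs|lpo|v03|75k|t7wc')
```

Matches: at [2:7] → '|lpo|'; at [10:15] → '|75k|'.
`\1` in the replacement pulls in group 1's text for each match.

'zs[lpo]v03[75k]t7wc'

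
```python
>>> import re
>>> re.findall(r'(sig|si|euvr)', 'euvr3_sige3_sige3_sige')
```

`|` is ordered: at each position the engine commits to the first alternative that works.
Matches: at [0:4] match 'euvr', group 1 = 'euvr'; at [6:9] match 'sig', group 1 = 'sig'; at [12:15] match 'sig', group 1 = 'sig'; at [18:21] match 'sig', group 1 = 'sig'.
Because there's exactly one group, `findall` drops the full match and keeps group 1 from each hit.

['euvr', 'sig', 'sig', 'sig']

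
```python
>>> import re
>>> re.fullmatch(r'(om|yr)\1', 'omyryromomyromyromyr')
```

None

A backreference is literal: `\1` must see the identical characters the first group matched.
`re.fullmatch` is like wrapping the pattern in `^…$` (in single-line mode).
Here the pattern can't cover the whole string, so the call returns None.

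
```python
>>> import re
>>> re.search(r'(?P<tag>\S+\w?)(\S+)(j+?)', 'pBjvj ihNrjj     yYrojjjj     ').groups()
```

The pattern matches one or more of a non-whitespace character, then optionally a word character (captured as 'tag'); then one or more of a non-whitespace character (captured); then one or more of a literal 'j' (lazy) (captured).
Unlike `match`, `search` isn't anchored — it looks for the pattern anywhere in the string.
The match spans [0:5] → 'pBjvj'.
Captured: group 1 = 'pBj', group 2 = 'v', group 3 = 'j'.

('pBj', 'v', 'j')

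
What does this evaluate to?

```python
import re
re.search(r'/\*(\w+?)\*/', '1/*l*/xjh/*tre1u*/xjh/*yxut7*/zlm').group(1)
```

'l'

The match spans [1:6] → '/*l*/'.
Captured: group 1 = 'l'.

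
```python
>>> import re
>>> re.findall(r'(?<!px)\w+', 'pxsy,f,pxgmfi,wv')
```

['pxsy', 'f', 'pxgmfi', 'wv']

Because the assertion is negative and zero-width, positions next to the forbidden text are skipped.
Matches: at [0:4] → 'pxsy'; at [5:6] → 'f'; at [7:13] → 'pxgmfi'; at [14:16] → 'wv'.
`findall` yields the raw match text (4 of them) because the pattern has no groups.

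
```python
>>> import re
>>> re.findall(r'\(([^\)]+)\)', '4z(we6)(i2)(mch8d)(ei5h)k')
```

['we6', 'i2', 'mch8d', 'ei5h']

Because there's exactly one group, `findall` drops the full match and keeps group 1 from each hit.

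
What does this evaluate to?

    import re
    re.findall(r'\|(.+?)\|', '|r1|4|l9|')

['r1', 'l9']

`findall` collects group 1 from each match (2 total).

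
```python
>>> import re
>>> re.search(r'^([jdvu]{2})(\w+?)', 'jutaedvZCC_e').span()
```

(0, 3)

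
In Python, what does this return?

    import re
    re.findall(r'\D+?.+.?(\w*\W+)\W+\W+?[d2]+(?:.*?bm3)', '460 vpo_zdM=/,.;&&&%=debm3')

['&']

`findall` collects group 1 from the one match (1 total).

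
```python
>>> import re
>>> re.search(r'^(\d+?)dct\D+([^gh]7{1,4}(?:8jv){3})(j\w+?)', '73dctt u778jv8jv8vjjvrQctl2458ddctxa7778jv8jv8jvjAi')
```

Pattern: anchored at the start of the string; then one or more of a digit (lazy) (captured); then the literal 'dct', then one or more of a non-digit; then any character except [gh], then 1 to 4 of the literal '7', then the literal '8jv' repeated 3 times (captured); then the literal 'j', then one or more of a word character (lazy) (captured).
Unlike `match`, `search` isn't anchored — it looks for the pattern anywhere in the string.
Here no position works, so the call returns None.

None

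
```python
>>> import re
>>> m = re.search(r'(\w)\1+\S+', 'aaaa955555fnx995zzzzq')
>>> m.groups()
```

('a',)

A backreference is literal: `\1` must see the identical characters the first group matched.
Unlike `match`, `search` isn't anchored — it looks for the pattern anywhere in the string.
The match spans [0:21] → 'aaaa955555fnx995zzzzq'.
Captured: group 1 = 'a'.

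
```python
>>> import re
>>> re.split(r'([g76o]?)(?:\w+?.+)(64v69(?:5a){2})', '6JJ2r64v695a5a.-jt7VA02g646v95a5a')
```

This matches optionally one of [g76o] (captured); then one or more of a word character (lazy), then one or more of any character (non-capturing group); then the literal '64', then the literal 'v69', then the literal '5a' repeated 2 times (captured).
Matches to split on: at [0:14] → '6JJ2r64v695a5a'.
Because the pattern has a capturing group, `split` also inserts each captured text between the pieces.

['', '6', '64v695a5a', '.-jt7VA02g646v95a5a']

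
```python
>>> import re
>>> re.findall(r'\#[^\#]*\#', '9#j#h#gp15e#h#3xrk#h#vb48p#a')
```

Scanning left to right: at [1:4] → '#j#'; at [5:12] → '#gp15e#'; at [13:19] → '#3xrk#'; at [20:27] → '#vb48p#'.
With no groups in the pattern, `findall` gives back each whole match — 4 here.

['#j#', '#gp15e#', '#3xrk#', '#vb48p#']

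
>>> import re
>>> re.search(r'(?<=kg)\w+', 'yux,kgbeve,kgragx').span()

(6, 10)

The positive lookaround only admits positions where the adjacent text matches; those characters stay outside the span.
Unlike `match`, `search` isn't anchored — it looks for the pattern anywhere in the string.
The match spans [6:10] → 'beve'.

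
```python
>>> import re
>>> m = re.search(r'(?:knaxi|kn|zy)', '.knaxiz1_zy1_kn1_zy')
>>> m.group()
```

'knaxi'

The regex engine tests alternatives in the order written; an earlier branch that matches wins even if a later one would match more.
`re.search` scans for the first position where the pattern succeeds.
The match spans [1:6] → 'knaxi'.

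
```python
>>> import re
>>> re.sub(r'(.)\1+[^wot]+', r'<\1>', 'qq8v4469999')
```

A backreference is literal: `\1` must see the identical characters the first group matched.
Matches: at [0:11] → 'qq8v4469999'.
Each match is replaced using the text its own group 1 captured.

'<q>'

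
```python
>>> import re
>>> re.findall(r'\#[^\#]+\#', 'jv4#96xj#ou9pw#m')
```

['#96xj#']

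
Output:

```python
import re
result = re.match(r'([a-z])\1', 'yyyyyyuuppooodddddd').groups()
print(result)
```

The match spans [0:2] → 'yy'.
Captured: group 1 = 'y'.

('y',)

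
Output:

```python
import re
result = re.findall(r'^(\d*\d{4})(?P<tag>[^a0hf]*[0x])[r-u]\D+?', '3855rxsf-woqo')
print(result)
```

Multiple groups make `findall` return tuples — one 2-tuple for the one match.

[('3855', 'rx')]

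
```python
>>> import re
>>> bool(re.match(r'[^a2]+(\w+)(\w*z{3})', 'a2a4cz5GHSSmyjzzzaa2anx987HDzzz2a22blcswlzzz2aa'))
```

False

Pattern: one or more of any character except [a2]; then one or more of a word character (captured); then zero or more of a word character, then exactly 3 of the literal 'z' (captured).
`re.match` won't scan ahead — the pattern has to work from the very first character.
Here position 0 doesn't satisfy it, so the call returns None, and `bool(None)` is False.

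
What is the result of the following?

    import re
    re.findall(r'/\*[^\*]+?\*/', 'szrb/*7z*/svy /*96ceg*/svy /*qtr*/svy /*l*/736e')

['/*7z*/', '/*96ceg*/', '/*qtr*/', '/*l*/']

No capturing groups, so `findall` returns the 4 full match strings.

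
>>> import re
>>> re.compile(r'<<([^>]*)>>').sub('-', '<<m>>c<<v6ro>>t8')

Matches: at [0:5] → '<<m>>'; at [6:14] → '<<v6ro>>'.
`sub` substitutes '-' at each match site.

'-c-t8'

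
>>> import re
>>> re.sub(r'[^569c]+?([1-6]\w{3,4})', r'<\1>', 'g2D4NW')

This matches one or more of any character except [569c] (lazy); then a character in [1-6], then 3 to 4 of a word character (captured).
Matches: at [0:6] → 'g2D4NW'.
Each match is replaced using the text its own group 1 captured.

'<2D4NW>'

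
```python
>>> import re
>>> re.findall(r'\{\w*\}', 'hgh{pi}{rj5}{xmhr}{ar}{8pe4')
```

['{pi}', '{rj5}', '{xmhr}', '{ar}']

Scanning left to right: at [3:7] → '{pi}'; at [7:12] → '{rj5}'; at [12:18] → '{xmhr}'; at [18:22] → '{ar}'.
With no groups in the pattern, `findall` gives back each whole match — 4 here.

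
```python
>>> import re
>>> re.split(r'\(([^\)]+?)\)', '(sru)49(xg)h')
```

['', 'sru', '49', 'xg', 'h']

Matches to split on: at [0:5] → '(sru)'; at [7:11] → '(xg)'.
`re.split` interleaves the captured-group text with the surrounding fragments.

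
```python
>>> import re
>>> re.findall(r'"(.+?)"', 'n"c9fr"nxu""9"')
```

['c9fr', '"9']

Scanning left to right: at [1:7] match '"c9fr"', group 1 = 'c9fr'; at [10:14] match '""9"', group 1 = '"9'.
Because there's exactly one group, `findall` drops the full match and keeps group 1 from each hit.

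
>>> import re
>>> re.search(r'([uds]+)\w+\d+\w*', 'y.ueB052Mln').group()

'ueB052Mln'

Pattern: one or more of one of [uds] (captured); then one or more of a word character; then one or more of a digit, then zero or more of a word character.
`re.search` scans for the first position where the pattern succeeds.
The match spans [2:11] → 'ueB052Mln'.
Captured: group 1 = 'u'.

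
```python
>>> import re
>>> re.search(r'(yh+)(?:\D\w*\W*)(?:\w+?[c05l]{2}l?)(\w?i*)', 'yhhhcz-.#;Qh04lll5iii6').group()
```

This matches a literal 'y', then one or more of a literal 'h' (captured); then a non-digit, then zero or more of a word character, then zero or more of a non-word character (non-capturing group); then one or more of a word character (lazy), then exactly 2 of one of [c05l], then optionally the literal 'l' (non-capturing group); then optionally a word character, then zero or more of the literal 'i' (captured).
`search` walks the string left to right and returns the first match it finds.
The match spans [0:21] → 'yhhhcz-.#;Qh04lll5iii'.
Captured: group 1 = 'yhhh', group 2 = '5iii'.

'yhhhcz-.#;Qh04lll5iii'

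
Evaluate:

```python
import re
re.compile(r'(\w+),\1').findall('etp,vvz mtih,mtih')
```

['mtih']

`\1` is not a pattern — it's the concrete string captured by group 1, re-applied verbatim.
Because there's exactly one group, `findall` drops the full match and keeps group 1 from the one hit.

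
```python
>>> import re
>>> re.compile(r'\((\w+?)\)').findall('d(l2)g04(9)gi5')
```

['l2', '9']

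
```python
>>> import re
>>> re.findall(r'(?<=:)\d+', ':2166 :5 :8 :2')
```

Because the assertion is zero-width, the text it checks is not consumed and won't appear in the result.
No capturing groups, so `findall` returns the 4 full match strings.

['2166', '5', '8', '2']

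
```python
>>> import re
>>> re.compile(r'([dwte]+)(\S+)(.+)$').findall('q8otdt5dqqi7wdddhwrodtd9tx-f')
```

[('tdt', '5dqqi7wdddhwrodtd9tx-', 'f')]

Pattern: one or more of one of [dwte] (captured); then one or more of a non-whitespace character (captured); then one or more of any character (captured); then anchored at the end.
`findall` packs the 3 group values into a tuple for every match.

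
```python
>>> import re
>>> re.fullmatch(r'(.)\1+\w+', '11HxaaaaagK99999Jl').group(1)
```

'1'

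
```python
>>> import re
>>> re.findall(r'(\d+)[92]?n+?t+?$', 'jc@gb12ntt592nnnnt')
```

['592']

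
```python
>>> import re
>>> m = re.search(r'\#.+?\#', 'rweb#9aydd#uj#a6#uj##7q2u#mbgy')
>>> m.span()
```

Because the quantifier is non-greedy, it stops expanding at the earliest point where the rest of the pattern can succeed.
`search` walks the string left to right and returns the first match it finds.
The match spans [4:11] → '#9aydd#'.

(4, 11)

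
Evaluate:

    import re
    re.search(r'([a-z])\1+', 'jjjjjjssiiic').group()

`\1` is not a pattern — it's the concrete string captured by group 1, re-applied verbatim.
`search` walks the string left to right and returns the first match it finds.
The match spans [0:6] → 'jjjjjj'.
Captured: group 1 = 'j'.

'jjjjjj'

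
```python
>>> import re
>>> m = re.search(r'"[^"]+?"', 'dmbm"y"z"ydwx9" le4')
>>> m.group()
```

`search` walks the string left to right and returns the first match it finds.
The match spans [4:7] → '"y"'.

'"y"'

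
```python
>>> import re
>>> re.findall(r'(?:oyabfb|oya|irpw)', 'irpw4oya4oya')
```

With no groups in the pattern, `findall` gives back each whole match — 3 here.

['irpw', 'oya', 'oya']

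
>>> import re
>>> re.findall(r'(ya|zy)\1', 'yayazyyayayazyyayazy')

['ya', 'ya', 'ya']

A backreference is literal: `\1` must see the identical characters the first group matched.
Scanning left to right: at [0:4] match 'yaya', group 1 = 'ya'; at [6:10] match 'yaya', group 1 = 'ya'; at [14:18] match 'yaya', group 1 = 'ya'.
Because there's exactly one group, `findall` drops the full match and keeps group 1 from each hit.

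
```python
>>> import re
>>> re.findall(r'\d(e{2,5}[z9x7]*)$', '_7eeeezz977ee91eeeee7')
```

['eeeee7']

This matches a digit; then 2 to 5 of the literal 'e', then zero or more of one of [z9x7] (captured); then anchored at the end.
Walking the string: at [14:21] match '1eeeee7', group 1 = 'eeeee7'.
With a single group, `findall` returns only what that group captured — 1 item.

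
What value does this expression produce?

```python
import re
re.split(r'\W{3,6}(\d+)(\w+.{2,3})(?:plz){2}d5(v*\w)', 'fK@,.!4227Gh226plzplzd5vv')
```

Pattern: 3 to 6 of a non-word character; then one or more of a digit (captured); then one or more of a word character, then 2 to 3 of any character (captured); then the literal 'plz' repeated 2 times, then the literal 'd5'; then zero or more of the literal 'v', then a word character (captured).
Matches to split on: at [2:25] → '@,.!4227Gh226plzplzd5vv'.
With a capturing group present, the delimiter's captured portion is kept in the result list.

['fK', '4227', 'Gh226', 'vv', '']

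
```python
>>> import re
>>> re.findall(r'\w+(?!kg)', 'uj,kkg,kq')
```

The negative lookaround is zero-width — it rules out positions where the adjacent text would match, without consuming anything.
No capturing groups, so `findall` returns the 3 full match strings.

['uj', 'kkg', 'kq']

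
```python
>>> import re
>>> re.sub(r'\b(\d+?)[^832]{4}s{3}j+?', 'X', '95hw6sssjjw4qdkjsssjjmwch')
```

'Xjw4qdkjsssjjmwch'

The pattern matches a word boundary (`\b`, zero-width); then one or more of a digit (lazy) (captured); then exactly 4 of any character except [832], then exactly 3 of the literal 's', then one or more of the literal 'j' (lazy).
Because the quantifier is non-greedy, it stops expanding at the earliest point where the rest of the pattern can succeed.
Matches: at [0:9] → '95hw6sssj'.
Every occurrence is swapped for 'X'.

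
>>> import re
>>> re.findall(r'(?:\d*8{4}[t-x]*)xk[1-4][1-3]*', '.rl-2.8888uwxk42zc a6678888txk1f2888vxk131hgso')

['8888uwxk42', '6678888txk1']

`findall` yields the raw match text (2 of them) because the pattern has no groups.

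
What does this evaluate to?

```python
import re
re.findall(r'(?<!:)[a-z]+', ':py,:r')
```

['y']

A negative assertion filters positions out without eating any characters.
Since nothing is captured, `findall` lists the 1 matched substring directly.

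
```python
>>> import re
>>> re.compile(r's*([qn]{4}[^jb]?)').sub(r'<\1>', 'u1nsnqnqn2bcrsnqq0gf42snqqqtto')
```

Pattern: zero or more of a literal 's'; then exactly 4 of one of [qn], then optionally any character except [jb] (captured).
Matches: at [3:9] → 'snqnqn'; at [22:28] → 'snqqqt'.
`\1` in the replacement pulls in group 1's text for each match.

'u1n<nqnqn>2bcrsnqq0gf42<nqqqt>to'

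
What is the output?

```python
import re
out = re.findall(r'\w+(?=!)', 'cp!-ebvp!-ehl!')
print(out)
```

['cp', 'ebvp', 'ehl']

Lookahead/lookbehind check context without consuming it, so the matched span excludes the asserted characters.
Walking the string: at [0:2] → 'cp'; at [4:8] → 'ebvp'; at [10:13] → 'ehl'.
Since nothing is captured, `findall` lists the 3 matched substrings directly.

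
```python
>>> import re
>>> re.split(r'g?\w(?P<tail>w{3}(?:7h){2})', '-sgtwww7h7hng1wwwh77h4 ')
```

['-s', 'www7h7h', 'ng1wwwh77h4 ']

The pattern matches optionally the literal 'g', then a word character; then exactly 3 of a literal 'w', then the literal '7h' repeated 2 times (captured as 'tail').
Matches to split on: at [2:11] → 'gtwww7h7h'.
`re.split` interleaves the captured-group text with the surrounding fragments.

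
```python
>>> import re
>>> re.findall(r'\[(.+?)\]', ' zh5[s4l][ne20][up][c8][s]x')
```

Walking the string: at [4:9] match '[s4l]', group 1 = 's4l'; at [9:15] match '[ne20]', group 1 = 'ne20'; at [15:19] match '[up]', group 1 = 'up'; at [19:23] match '[c8]', group 1 = 'c8'; at [23:26] match '[s]', group 1 = 's'.
Because there's exactly one group, `findall` drops the full match and keeps group 1 from each hit.

['s4l', 'ne20', 'up', 'c8', 's']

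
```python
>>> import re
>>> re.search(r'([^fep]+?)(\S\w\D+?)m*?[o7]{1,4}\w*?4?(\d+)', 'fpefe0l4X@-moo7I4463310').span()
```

(5, 23)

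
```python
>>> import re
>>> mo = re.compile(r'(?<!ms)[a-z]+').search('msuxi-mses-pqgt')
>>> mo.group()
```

'msuxi'

`(?!…)`/`(?<!…)` only lets a position through if the neighbouring text does NOT match; no characters are consumed.
The match spans [0:5] → 'msuxi'.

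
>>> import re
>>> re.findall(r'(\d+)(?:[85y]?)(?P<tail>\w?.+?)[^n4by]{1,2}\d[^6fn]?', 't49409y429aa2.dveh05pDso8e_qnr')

[('49409', '429'), ('05', 'pD')]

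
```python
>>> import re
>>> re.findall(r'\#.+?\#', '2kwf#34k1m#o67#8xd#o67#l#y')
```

Matches: at [4:11] → '#34k1m#'; at [14:19] → '#8xd#'; at [22:25] → '#l#'.
`findall` yields the raw match text (3 of them) because the pattern has no groups.

['#34k1m#', '#8xd#', '#l#']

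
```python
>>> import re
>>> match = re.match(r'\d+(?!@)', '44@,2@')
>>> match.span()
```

(0, 1)

A negative assertion filters positions out without eating any characters.
With `match`, the pattern is implicitly anchored at the beginning.
The match spans [0:1] → '4'.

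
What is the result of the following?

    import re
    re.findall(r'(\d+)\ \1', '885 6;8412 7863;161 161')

['161']

The backreference `\1` re-matches whatever the first group consumed, character for character.
Walking the string: at [16:23] match '161 161', group 1 = '161'.
`findall` collects group 1 from the one match (1 total).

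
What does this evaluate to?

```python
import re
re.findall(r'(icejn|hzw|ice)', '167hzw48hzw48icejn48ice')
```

Branches in `(...|...)` are attempted left-to-right; the first branch that allows the whole pattern to succeed is taken.
Walking the string: at [3:6] match 'hzw', group 1 = 'hzw'; at [8:11] match 'hzw', group 1 = 'hzw'; at [13:18] match 'icejn', group 1 = 'icejn'; at [20:23] match 'ice', group 1 = 'ice'.
`findall` collects group 1 from each match (4 total).

['hzw', 'hzw', 'icejn', 'ice']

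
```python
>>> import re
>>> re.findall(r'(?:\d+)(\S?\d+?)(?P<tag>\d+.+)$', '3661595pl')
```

[('9', '5pl')]

With 2 capturing groups, `findall` returns a 2-tuple per match.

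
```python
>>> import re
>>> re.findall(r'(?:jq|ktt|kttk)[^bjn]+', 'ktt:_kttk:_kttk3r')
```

['ktt:_kttk:_kttk3r']

Scanning left to right: at [0:17] → 'ktt:_kttk:_kttk3r'.
No capturing groups, so `findall` returns the 1 full match string.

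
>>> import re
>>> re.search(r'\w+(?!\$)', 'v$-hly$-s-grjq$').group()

'hl'

A negative assertion filters positions out without eating any characters.
The match spans [3:5] → 'hl'.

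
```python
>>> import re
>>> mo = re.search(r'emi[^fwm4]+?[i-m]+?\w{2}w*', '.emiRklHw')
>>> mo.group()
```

'emiRklHw'

The match spans [1:9] → 'emiRklHw'.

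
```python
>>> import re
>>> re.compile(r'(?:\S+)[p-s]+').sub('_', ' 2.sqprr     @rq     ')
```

' _     _     '

This matches one or more of a non-whitespace character (non-capturing group); then one or more of a character in [p-s].
Matches: at [1:8] → '2.sqprr'; at [13:16] → '@rq'.
Every occurrence is swapped for '_'.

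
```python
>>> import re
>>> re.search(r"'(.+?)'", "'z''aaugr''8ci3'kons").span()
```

(0, 3)

`re.search` tries every starting position until one works.
The match spans [0:3] → "'z'".
Captured: group 1 = 'z'.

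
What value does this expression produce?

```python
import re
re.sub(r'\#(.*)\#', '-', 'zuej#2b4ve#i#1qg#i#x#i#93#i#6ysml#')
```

Matches: at [4:34] → '#2b4ve#i#1qg#i#x#i#93#i#6ysml#'.
`sub` substitutes '-' at each match site.

'zuej-'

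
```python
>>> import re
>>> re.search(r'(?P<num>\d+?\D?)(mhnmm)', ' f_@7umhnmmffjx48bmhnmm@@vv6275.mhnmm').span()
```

(4, 11)

The pattern matches one or more of a digit (lazy), then optionally a non-digit (captured as 'num'); then the literal 'mhn', then the literal 'mm' (captured).
`re.search` tries every starting position until one works.
The match spans [4:11] → '7umhnmm'.
Captured: group 1 = '7u', group 2 = 'mhnmm'.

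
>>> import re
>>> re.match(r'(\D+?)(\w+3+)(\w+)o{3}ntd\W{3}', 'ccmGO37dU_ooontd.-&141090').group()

'ccmGO37dU_ooontd.-&'

Pattern: one or more of a non-digit (lazy) (captured); then one or more of a word character, then one or more of the literal '3' (captured); then one or more of a word character (captured); then exactly 3 of a literal 'o', then the literal 'ntd', then exactly 3 of a non-word character.
`match` is anchored at position 0; if the pattern doesn't fit there, it returns None.
The match spans [0:19] → 'ccmGO37dU_ooontd.-&'.
Captured: group 1 = 'c', group 2 = 'cmGO3', group 3 = '7dU_'.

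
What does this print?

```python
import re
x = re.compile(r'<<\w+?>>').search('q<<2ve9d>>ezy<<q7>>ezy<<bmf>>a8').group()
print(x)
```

`re.search` tries every starting position until one works.
The match spans [1:10] → '<<2ve9d>>'.

<<2ve9d>>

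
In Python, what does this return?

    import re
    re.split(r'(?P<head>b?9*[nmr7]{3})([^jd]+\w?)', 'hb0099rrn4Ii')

The pattern matches optionally the literal 'b', then zero or more of the literal '9', then exactly 3 of one of [nmr7] (captured as 'head'); then one or more of any character except [jd], then optionally a word character (captured).
Matches to split on: at [4:12] → '99rrn4Ii'.
The group in the pattern means `split` returns the separators' captures alongside the pieces.

['hb00', '99rrn', '4Ii', '']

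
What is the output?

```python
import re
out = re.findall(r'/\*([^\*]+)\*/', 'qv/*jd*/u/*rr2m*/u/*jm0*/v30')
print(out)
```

['jd', 'rr2m', 'jm0']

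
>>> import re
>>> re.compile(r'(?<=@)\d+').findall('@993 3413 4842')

The `(?=…)`/`(?<=…)` assertion just peeks at neighbouring text; it doesn't advance the match position.
Scanning left to right: at [1:4] → '993'.
With no groups in the pattern, `findall` gives back each whole match — 1 here.

['993']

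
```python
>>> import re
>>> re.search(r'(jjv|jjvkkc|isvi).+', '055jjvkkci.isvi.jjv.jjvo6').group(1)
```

The regex engine tests alternatives in the order written; an earlier branch that matches wins even if a later one would match more.
`re.search` scans for the first position where the pattern succeeds.
The match spans [3:25] → 'jjvkkci.isvi.jjv.jjvo6'.
Captured: group 1 = 'jjv'.

'jjv'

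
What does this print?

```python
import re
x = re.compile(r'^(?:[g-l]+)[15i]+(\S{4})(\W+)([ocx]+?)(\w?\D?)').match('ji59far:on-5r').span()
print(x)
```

`re.match` only tries the pattern at the start of the string.
The match spans [0:11] → 'ji59far:on-'.

(0, 11)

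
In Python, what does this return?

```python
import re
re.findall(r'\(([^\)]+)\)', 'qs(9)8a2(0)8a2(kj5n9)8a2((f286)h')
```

['9', '0', 'kj5n9', '(f286']

Because there's exactly one group, `findall` drops the full match and keeps group 1 from each hit.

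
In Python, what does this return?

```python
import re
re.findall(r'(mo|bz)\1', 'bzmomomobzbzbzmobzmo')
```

A backreference is literal: `\1` must see the identical characters the first group matched.
With a single group, `findall` returns only what that group captured — 2 items.

['mo', 'bz']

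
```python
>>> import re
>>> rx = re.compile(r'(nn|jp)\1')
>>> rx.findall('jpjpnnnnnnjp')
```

['jp', 'nn']

A backreference is literal: `\1` must see the identical characters the first group matched.
Walking the string: at [0:4] match 'jpjp', group 1 = 'jp'; at [4:8] match 'nnnn', group 1 = 'nn'.
Because there's exactly one group, `findall` drops the full match and keeps group 1 from each hit.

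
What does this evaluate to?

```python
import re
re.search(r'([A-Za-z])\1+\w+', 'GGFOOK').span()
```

(0, 6)

A backreference is literal: `\1` must see the identical characters the first group matched.
`re.search` tries every starting position until one works.
The match spans [0:6] → 'GGFOOK'.
Captured: group 1 = 'G'.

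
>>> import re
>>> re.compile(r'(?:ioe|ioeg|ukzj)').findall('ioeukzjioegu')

Alternation tries branches left to right and keeps the first one that lets the overall match succeed at that position.
No capturing groups, so `findall` returns the 3 full match strings.

['ioe', 'ukzj', 'ioe']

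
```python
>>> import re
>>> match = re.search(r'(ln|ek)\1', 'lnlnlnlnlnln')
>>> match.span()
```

The backreference `\1` re-matches whatever the first group consumed, character for character.
The match spans [0:4] → 'lnln'.

(0, 4)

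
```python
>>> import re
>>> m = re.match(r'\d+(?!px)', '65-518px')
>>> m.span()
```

(0, 2)

A negative assertion filters positions out without eating any characters.
`re.match` only tries the pattern at the start of the string.
The match spans [0:2] → '65'.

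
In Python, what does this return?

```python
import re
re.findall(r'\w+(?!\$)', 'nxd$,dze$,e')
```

The negative lookaround is zero-width — it rules out positions where the adjacent text would match, without consuming anything.
Matches: at [0:2] → 'nx'; at [5:7] → 'dz'; at [10:11] → 'e'.
`findall` yields the raw match text (3 of them) because the pattern has no groups.

['nx', 'dz', 'e']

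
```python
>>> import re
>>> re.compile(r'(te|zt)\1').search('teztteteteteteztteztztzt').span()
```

After group 1 captures some text, `\1` only succeeds where that same text appears again.
`re.search` scans for the first position where the pattern succeeds.
The match spans [4:8] → 'tete'.
Captured: group 1 = 'te'.

(4, 8)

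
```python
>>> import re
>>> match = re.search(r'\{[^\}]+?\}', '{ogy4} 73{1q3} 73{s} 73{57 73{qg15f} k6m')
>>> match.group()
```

'{ogy4}'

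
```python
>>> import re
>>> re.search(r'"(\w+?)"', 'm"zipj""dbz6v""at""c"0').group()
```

'"zipj"'

`re.search` tries every starting position until one works.
The match spans [1:7] → '"zipj"'.
Captured: group 1 = 'zipj'.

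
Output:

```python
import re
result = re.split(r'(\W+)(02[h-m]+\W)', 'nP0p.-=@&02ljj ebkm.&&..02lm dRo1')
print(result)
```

['nP0p', '.-=@&', '02ljj ', 'ebkm', '.&&..', '02lm ', 'dRo1']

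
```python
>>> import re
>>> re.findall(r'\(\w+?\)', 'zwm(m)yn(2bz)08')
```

['(m)', '(2bz)']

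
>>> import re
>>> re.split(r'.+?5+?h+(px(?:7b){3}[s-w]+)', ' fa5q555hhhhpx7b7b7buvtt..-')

['', 'px7b7b7buvtt', '..-']

This matches one or more of any character (lazy), then one or more of a literal '5' (lazy), then one or more of a literal 'h'; then the literal 'px', then the literal '7b' repeated 3 times, then one or more of a character in [s-w] (captured).
With a capturing group present, the delimiter's captured portion is kept in the result list.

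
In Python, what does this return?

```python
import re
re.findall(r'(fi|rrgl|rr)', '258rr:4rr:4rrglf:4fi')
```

['rr', 'rr', 'rrgl', 'fi']

Branches in `(...|...)` are attempted left-to-right; the first branch that allows the whole pattern to succeed is taken.
Matches: at [3:5] match 'rr', group 1 = 'rr'; at [7:9] match 'rr', group 1 = 'rr'; at [11:15] match 'rrgl', group 1 = 'rrgl'; at [18:20] match 'fi', group 1 = 'fi'.
One capturing group, so `findall` returns just the captured substring from each match — 4 in all.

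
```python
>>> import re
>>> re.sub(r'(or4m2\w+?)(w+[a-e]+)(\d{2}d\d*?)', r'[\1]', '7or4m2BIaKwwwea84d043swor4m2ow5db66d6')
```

'7[or4m2BIaK]043swor4m2ow5db66d6'

The `?` after the quantifier makes it lazy — it takes as little as possible before letting the rest of the pattern try.
Each match is replaced using the text its own group 1 captured.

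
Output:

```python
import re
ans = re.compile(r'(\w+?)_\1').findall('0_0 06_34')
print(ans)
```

`\1` has to match the exact text group 1 already captured.
Because there's exactly one group, `findall` drops the full match and keeps group 1 from the one hit.

['0']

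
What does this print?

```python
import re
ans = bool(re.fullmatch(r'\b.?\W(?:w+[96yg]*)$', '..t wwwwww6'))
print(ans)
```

Pattern: a word boundary (`\b`, zero-width); then optionally any character, then a non-word character; then one or more of the literal 'w', then zero or more of one of [96yg] (non-capturing group); then anchored at the end.
`fullmatch` succeeds only if the pattern covers the string from start to end.
Here the pattern can't cover the whole string, so the call returns None, and `bool(None)` is False.

False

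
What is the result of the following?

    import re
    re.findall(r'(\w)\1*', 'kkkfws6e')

`\1` has to match the exact text group 1 already captured.
Because there's exactly one group, `findall` drops the full match and keeps group 1 from each hit.

['k', 'f', 'w', 's', '6', 'e']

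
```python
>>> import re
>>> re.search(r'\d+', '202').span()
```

(0, 3)

The pattern matches one or more of a digit.
The match spans [0:3] → '202'.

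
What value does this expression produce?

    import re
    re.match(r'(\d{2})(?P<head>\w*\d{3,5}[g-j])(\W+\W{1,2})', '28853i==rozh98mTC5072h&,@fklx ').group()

`re.match` only tries the pattern at the start of the string.
The match spans [0:8] → '28853i=='.

'28853i=='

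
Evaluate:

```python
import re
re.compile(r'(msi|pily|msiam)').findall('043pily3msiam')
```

['pily', 'msi']

The regex engine tests alternatives in the order written; an earlier branch that matches wins even if a later one would match more.
Matches: at [3:7] match 'pily', group 1 = 'pily'; at [8:11] match 'msi', group 1 = 'msi'.
One capturing group, so `findall` returns just the captured substring from each match — 2 in all.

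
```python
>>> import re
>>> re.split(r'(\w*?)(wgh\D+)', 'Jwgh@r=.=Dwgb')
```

['', 'J', 'wgh@r=.=Dwgb', '']

Because the pattern has a capturing group, `split` also inserts each captured text between the pieces.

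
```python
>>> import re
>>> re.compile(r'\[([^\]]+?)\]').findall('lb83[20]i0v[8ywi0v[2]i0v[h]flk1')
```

['20', '8ywi0v[2', 'h']

Scanning left to right: at [4:8] match '[20]', group 1 = '20'; at [11:21] match '[8ywi0v[2]', group 1 = '8ywi0v[2'; at [24:27] match '[h]', group 1 = 'h'.
With a single group, `findall` returns only what that group captured — 3 items.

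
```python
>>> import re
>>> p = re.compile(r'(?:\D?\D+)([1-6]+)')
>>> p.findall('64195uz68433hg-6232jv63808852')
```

With a single group, `findall` returns only what that group captured — 3 items.

['6', '6232', '63']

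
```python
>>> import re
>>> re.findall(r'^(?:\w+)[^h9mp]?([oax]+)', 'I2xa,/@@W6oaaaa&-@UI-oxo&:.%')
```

['a']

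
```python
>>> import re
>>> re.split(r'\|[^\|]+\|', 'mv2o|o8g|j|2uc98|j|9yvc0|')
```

['mv2o', 'j', 'j', '']

The string is cut at each match, leaving 4 pieces.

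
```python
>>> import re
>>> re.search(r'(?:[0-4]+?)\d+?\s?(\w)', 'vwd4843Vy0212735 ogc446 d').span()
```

The match spans [3:6] → '484'.

(3, 6)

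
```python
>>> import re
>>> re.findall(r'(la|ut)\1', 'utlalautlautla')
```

['la']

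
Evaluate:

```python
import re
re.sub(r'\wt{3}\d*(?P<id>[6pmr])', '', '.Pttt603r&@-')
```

'.&@-'

The pattern matches a word character; then exactly 3 of a literal 't', then zero or more of a digit; then one of [6pmr] (captured as 'id').
Matches: at [1:9] → 'Pttt603r'.
`sub` substitutes '' at each match site.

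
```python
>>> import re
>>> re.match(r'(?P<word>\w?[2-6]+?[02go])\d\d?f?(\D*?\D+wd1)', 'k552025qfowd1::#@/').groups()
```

('k5520', 'qfowd1')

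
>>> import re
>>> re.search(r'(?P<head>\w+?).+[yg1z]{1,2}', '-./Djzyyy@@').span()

(3, 9)

The pattern matches one or more of a word character (lazy) (captured as 'head'); then one or more of any character, then 1 to 2 of one of [yg1z].
The match spans [3:9] → 'Djzyyy'.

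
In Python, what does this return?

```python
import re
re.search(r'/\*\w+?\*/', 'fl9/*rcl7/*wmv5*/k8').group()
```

'/*wmv5*/'

The match spans [9:17] → '/*wmv5*/'.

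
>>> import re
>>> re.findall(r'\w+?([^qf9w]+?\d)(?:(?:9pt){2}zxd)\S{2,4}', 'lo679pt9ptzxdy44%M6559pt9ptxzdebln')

['o67']

Pattern: one or more of a word character (lazy); then one or more of any character except [qf9w] (lazy), then a digit (captured); then the literal '9pt' repeated 2 times, then the literal 'zxd' (non-capturing group); then 2 to 4 of a non-whitespace character.
A non-greedy quantifier consumes as few characters as it can — just enough that the remainder of the pattern still matches from where it stops; whatever follows it matches normally.
Matches: at [0:17] match 'lo679pt9ptzxdy44%', group 1 = 'o67'.
`findall` collects group 1 from the one match (1 total).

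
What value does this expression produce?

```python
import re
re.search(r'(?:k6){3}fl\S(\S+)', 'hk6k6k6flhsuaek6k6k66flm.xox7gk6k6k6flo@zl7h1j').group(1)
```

'suaek6k6k66flm.xox7gk6k6k6flo@zl7h1j'

Pattern: the literal 'k6' repeated 3 times, then the literal 'fl', then a non-whitespace character; then one or more of a non-whitespace character (captured).
`re.search` tries every starting position until one works.
The match spans [1:46] → 'k6k6k6flhsuaek6k6k66flm.xox7gk6k6k6flo@zl7h1j'.
Captured: group 1 = 'suaek6k6k66flm.xox7gk6k6k6flo@zl7h1j'.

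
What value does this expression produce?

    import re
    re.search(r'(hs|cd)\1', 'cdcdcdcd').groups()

('cd',)

A backreference is literal: `\1` must see the identical characters the first group matched.
Unlike `match`, `search` isn't anchored — it looks for the pattern anywhere in the string.
The match spans [0:4] → 'cdcd'.
Captured: group 1 = 'cd'.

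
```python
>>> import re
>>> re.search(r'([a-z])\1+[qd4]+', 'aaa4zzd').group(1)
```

A backreference is literal: `\1` must see the identical characters the first group matched.
`search` walks the string left to right and returns the first match it finds.
The match spans [0:4] → 'aaa4'.
Captured: group 1 = 'a'.

'a'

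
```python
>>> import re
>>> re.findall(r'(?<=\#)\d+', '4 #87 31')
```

The lookaround is zero-width — it requires the adjacent text to match without consuming it, so the asserted text isn't part of the match.
Scanning left to right: at [3:5] → '87'.
`findall` yields the raw match text (1 of them) because the pattern has no groups.

['87']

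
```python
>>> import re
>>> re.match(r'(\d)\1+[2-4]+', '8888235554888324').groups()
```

('8',)

The match spans [0:6] → '888823'.
Captured: group 1 = '8'.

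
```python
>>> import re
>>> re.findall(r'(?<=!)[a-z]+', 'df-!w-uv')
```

Because the assertion is zero-width, the text it checks is not consumed and won't appear in the result.
Scanning left to right: at [4:5] → 'w'.
With no groups in the pattern, `findall` gives back each whole match — 1 here.

['w']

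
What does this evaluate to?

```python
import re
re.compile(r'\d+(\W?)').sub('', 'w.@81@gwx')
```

'w.@gwx'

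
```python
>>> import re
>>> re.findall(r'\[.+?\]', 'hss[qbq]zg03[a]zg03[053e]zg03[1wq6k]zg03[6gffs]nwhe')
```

['[qbq]', '[a]', '[053e]', '[1wq6k]', '[6gffs]']

A `+?`/`*?`/`{m,n}?` starts at its minimum and grows only as far as needed for what follows to match.
`findall` yields the raw match text (5 of them) because the pattern has no groups.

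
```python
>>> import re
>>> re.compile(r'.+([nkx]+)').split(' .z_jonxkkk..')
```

['', 'k', '..']

This matches one or more of any character; then one or more of one of [nkx] (captured).
Matches to split on: at [0:11] → ' .z_jonxkkk'.
`re.split` interleaves the captured-group text with the surrounding fragments.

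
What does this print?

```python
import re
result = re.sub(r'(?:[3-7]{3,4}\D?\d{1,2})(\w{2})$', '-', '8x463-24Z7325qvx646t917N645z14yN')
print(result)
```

8x463-24Z7325qvx646t917N-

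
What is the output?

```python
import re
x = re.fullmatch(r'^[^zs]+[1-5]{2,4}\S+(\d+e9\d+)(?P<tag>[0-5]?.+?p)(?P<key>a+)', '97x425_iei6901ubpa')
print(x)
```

Pattern: anchored at the start of the string; then one or more of any character except [zs], then 2 to 4 of a character in [1-5], then one or more of a non-whitespace character; then one or more of a digit, then the literal 'e9', then one or more of a digit (captured); then optionally a character in [0-5], then one or more of any character (lazy), then the literal 'p' (captured as 'tag'); then one or more of a literal 'a' (captured as 'key').
`re.fullmatch` requires the pattern to consume the entire string.
Here there's no way to consume every character, so the call returns None.

None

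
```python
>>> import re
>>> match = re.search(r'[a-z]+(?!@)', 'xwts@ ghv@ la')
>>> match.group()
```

'xwt'

The negative lookahead/lookbehind blocks any match where the forbidden context is present.
`re.search` scans for the first position where the pattern succeeds.
The match spans [0:3] → 'xwt'.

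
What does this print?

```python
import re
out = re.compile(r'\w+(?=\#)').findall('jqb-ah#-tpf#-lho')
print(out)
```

['ah', 'tpf']

Lookahead/lookbehind check context without consuming it, so the matched span excludes the asserted characters.
Since nothing is captured, `findall` lists the 2 matched substrings directly.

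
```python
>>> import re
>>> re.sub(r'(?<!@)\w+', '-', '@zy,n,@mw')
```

'@z-,-,@m-'

A negative assertion filters positions out without eating any characters.
Matches: at [2:3] → 'y'; at [4:5] → 'n'; at [8:9] → 'w'.
Every occurrence is swapped for '-'.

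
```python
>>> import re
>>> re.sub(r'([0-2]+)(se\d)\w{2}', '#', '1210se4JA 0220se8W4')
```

'# #'

This matches one or more of a character in [0-2] (captured); then the literal 'se', then a digit (captured); then exactly 2 of a word character.
Matches: at [0:9] → '1210se4JA'; at [10:19] → '0220se8W4'.
`sub` substitutes '#' at each match site.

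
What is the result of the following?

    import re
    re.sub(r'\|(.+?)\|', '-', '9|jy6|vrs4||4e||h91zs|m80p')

'9-vrs4--m80p'

Because the quantifier is non-greedy, it stops expanding at the earliest point where the rest of the pattern can succeed.
Matches: at [1:6] → '|jy6|'; at [10:15] → '||4e|'; at [15:22] → '|h91zs|'.
`sub` substitutes '-' at each match site.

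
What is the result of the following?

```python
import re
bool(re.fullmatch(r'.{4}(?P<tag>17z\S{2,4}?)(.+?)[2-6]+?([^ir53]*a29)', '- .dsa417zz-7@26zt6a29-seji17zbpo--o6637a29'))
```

False

For `fullmatch`, every character of the input must be accounted for by the pattern.
Here the string isn't matched end-to-end, so the call returns None, and `bool(None)` is False.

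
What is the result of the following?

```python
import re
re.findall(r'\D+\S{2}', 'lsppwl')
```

Since nothing is captured, `findall` lists the 1 matched substring directly.

['lsppwl']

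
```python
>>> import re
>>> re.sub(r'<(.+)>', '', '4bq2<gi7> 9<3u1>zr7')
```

Matches: at [4:16] → '<gi7> 9<3u1>'.
Each match is replaced by ''.

'4bq2zr7'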